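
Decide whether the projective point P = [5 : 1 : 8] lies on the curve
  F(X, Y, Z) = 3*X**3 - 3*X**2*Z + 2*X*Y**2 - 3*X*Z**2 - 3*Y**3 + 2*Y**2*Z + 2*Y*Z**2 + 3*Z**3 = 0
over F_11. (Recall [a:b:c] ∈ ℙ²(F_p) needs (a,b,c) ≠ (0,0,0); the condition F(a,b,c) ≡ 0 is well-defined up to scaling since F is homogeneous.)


F(5,1,8) ≡ 7 (mod 11); P is NOT on the curve.

Evaluate F(5, 1, 8) term-by-term (mod 11).
  3*X**3 ↦ 3·125·1·1 = 375
  -3*X**2*Z ↦ -3·25·1·8 = -600
  2*X*Y**2 ↦ 2·5·1·1 = 10
  -3*X*Z**2 ↦ -3·5·1·64 = -960
  -3*Y**3 ↦ -3·1·1·1 = -3
  2*Y**2*Z ↦ 2·1·1·8 = 16
  2*Y*Z**2 ↦ 2·1·1·64 = 128
  3*Z**3 ↦ 3·1·1·512 = 1536
Sum: F(5, 1, 8) = (375) + (-600) + (10) + (-960) + (-3) + (16) + (128) + (1536) = 502.
Reducing mod 11: 502 ≡ 7 (mod 11).
Since F(a, b, c) ≡ 7 ≠ 0 (mod 11), P does NOT lie on the curve.


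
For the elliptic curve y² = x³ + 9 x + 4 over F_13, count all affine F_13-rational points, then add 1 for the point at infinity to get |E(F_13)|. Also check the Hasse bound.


Affine points = {(0, 2), (0, 11), (1, 1), (1, 12), (2, 2), (2, 11), (4, 0), (6, 1), (6, 12), (8, 4), (8, 9), (11, 2), (11, 11)}; affine count = 13; |E(F_13)| = 14.

Discriminant check: Δ ∝ 4a³ + 27b² = 4·9³ + 27·4² = 4·729 + 27·16 ≡ 7 (mod 13). Nonzero ⇒ E is nonsingular.
For each x ∈ F_13, compute rhs = x³ + 9·x + 4 mod 13, then count y ∈ F_13 with y² ≡ rhs.
  x = 0: rhs = 4, matching y values: 2, 11 (2 points).
  x = 1: rhs = 1, matching y values: 1, 12 (2 points).
  x = 2: rhs = 4, matching y values: 2, 11 (2 points).
  x = 3: rhs = 6, matching y values: none (0 points).
  x = 4: rhs = 0, matching y values: 0 (1 points).
  x = 5: rhs = 5, matching y values: none (0 points).
  x = 6: rhs = 1, matching y values: 1, 12 (2 points).
  x = 7: rhs = 7, matching y values: none (0 points).
  x = 8: rhs = 3, matching y values: 4, 9 (2 points).
  x = 9: rhs = 8, matching y values: none (0 points).
  x = 10: rhs = 2, matching y values: none (0 points).
  x = 11: rhs = 4, matching y values: 2, 11 (2 points).
  x = 12: rhs = 7, matching y values: none (0 points).
Total affine count: 13.
Full point count |E(F_13)| = 13 + 1 = 14.
Hasse bound: |14 − (13+1)| = |0| = 0 ≤ 2√13 ≈ 7.2111 ✓.


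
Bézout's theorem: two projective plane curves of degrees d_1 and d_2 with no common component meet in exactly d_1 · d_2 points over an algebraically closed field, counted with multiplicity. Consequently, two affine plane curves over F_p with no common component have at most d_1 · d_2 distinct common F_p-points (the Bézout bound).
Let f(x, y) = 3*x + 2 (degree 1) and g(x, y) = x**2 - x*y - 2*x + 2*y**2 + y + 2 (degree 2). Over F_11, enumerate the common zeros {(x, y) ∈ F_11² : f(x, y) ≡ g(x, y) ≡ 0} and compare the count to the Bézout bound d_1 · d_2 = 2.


Common zeros: ∅; count = 0; Bézout bound = 2.

deg(f) = 1, deg(g) = 2, so Bézout bound = 2.
Scan x ∈ F_11. For each x, list the y ∈ F_11 with f(x, y) ≡ 0 and those with g(x, y) ≡ 0 (mod 11); the common zeros in that column are the intersection.
  x = 0: f ≡ 0 at y ∈ ∅; g ≡ 0 at y ∈ ∅; common: ∅.
  x = 1: f ≡ 0 at y ∈ ∅; g ≡ 0 at y ∈ {4, 7}; common: ∅.
  x = 2: f ≡ 0 at y ∈ ∅; g ≡ 0 at y ∈ ∅; common: ∅.
  x = 3: f ≡ 0 at y ∈ {0, 1, 2, 3, 4, 5, 6, 7, 8, 9, 10}; g ≡ 0 at y ∈ ∅; common: ∅.
  x = 4: f ≡ 0 at y ∈ ∅; g ≡ 0 at y ∈ ∅; common: ∅.
  x = 5: f ≡ 0 at y ∈ ∅; g ≡ 0 at y ∈ {4, 9}; common: ∅.
  x = 6: f ≡ 0 at y ∈ ∅; g ≡ 0 at y ∈ {9, 10}; common: ∅.
  x = 7: f ≡ 0 at y ∈ ∅; g ≡ 0 at y ∈ {1, 2}; common: ∅.
  x = 8: f ≡ 0 at y ∈ ∅; g ≡ 0 at y ∈ {2, 7}; common: ∅.
  x = 9: f ≡ 0 at y ∈ ∅; g ≡ 0 at y ∈ ∅; common: ∅.
  x = 10: f ≡ 0 at y ∈ ∅; g ≡ 0 at y ∈ ∅; common: ∅.
Collecting: common zeros = ∅, so the count is 0.
Comparison with the Bézout bound: 0 ≤ 2 = deg(f)·deg(g), as expected for curves with no common component (the affine F_11-count falls short of the bound because intersections may lie at infinity, over extension fields, or carry multiplicity).


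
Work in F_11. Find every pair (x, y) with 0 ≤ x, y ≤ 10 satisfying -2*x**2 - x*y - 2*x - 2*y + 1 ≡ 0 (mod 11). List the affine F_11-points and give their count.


Affine F_11-points: {(0, 6), (1, 10), (2, 0), (3, 2), (4, 10), (5, 1), (6, 2), (7, 6), (8, 0), (10, 1)}; count = 10.

For each of the 121 pairs (x, y) ∈ F_11², evaluate f(x, y) mod 11. Record the zeros.
  x = 0: [0↦1, 1↦10, 2↦8, 3↦6, 4↦4, 5↦2, 6↦0, 7↦9, 8↦7, 9↦5, 10↦3]  zeros at y ∈ {6}
  x = 1: [0↦8, 1↦5, 2↦2, 3↦10, 4↦7, 5↦4, 6↦1, 7↦9, 8↦6, 9↦3, 10↦0]  zeros at y ∈ {10}
  x = 2: [0↦0, 1↦7, 2↦3, 3↦10, 4↦6, 5↦2, 6↦9, 7↦5, 8↦1, 9↦8, 10↦4]  zeros at y ∈ {0}
  x = 3: [0↦10, 1↦5, 2↦0, 3↦6, 4↦1, 5↦7, 6↦2, 7↦8, 8↦3, 9↦9, 10↦4]  zeros at y ∈ {2}
  x = 4: [0↦5, 1↦10, 2↦4, 3↦9, 4↦3, 5↦8, 6↦2, 7↦7, 8↦1, 9↦6, 10↦0]  zeros at y ∈ {10}
  x = 5: [0↦7, 1↦0, 2↦4, 3↦8, 4↦1, 5↦5, 6↦9, 7↦2, 8↦6, 9↦10, 10↦3]  zeros at y ∈ {1}
  x = 6: [0↦5, 1↦8, 2↦0, 3↦3, 4↦6, 5↦9, 6↦1, 7↦4, 8↦7, 9↦10, 10↦2]  zeros at y ∈ {2}
  x = 7: [0↦10, 1↦1, 2↦3, 3↦5, 4↦7, 5↦9, 6↦0, 7↦2, 8↦4, 9↦6, 10↦8]  zeros at y ∈ {6}
  x = 8: [0↦0, 1↦1, 2↦2, 3↦3, 4↦4, 5↦5, 6↦6, 7↦7, 8↦8, 9↦9, 10↦10]  zeros at y ∈ {0}
  x = 9: [0↦8, 1↦8, 2↦8, 3↦8, 4↦8, 5↦8, 6↦8, 7↦8, 8↦8, 9↦8, 10↦8]  zeros at y ∈ ∅
  x = 10: [0↦1, 1↦0, 2↦10, 3↦9, 4↦8, 5↦7, 6↦6, 7↦5, 8↦4, 9↦3, 10↦2]  zeros at y ∈ {1}
Collecting zeros: affine points = {(0, 6), (1, 10), (2, 0), (3, 2), (4, 10), (5, 1), (6, 2), (7, 6), (8, 0), (10, 1)}.
Total count |C(F_11)_aff| = 10.


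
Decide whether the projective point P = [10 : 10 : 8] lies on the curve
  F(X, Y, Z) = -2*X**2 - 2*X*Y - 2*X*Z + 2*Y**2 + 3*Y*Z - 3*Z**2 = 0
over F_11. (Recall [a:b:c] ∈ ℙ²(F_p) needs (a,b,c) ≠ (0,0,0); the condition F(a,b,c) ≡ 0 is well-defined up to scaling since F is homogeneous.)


F(10,10,8) ≡ 7 (mod 11); P is NOT on the curve.

Evaluate F(10, 10, 8) term-by-term (mod 11).
  -2*X**2 ↦ -2·100·1·1 = -200
  -2*X*Y ↦ -2·10·10·1 = -200
  -2*X*Z ↦ -2·10·1·8 = -160
  2*Y**2 ↦ 2·1·100·1 = 200
  3*Y*Z ↦ 3·1·10·8 = 240
  -3*Z**2 ↦ -3·1·1·64 = -192
Sum: F(10, 10, 8) = (-200) + (-200) + (-160) + (200) + (240) + (-192) = -312.
Reducing mod 11: -312 ≡ 7 (mod 11).
Since F(a, b, c) ≡ 7 ≠ 0 (mod 11), P does NOT lie on the curve.


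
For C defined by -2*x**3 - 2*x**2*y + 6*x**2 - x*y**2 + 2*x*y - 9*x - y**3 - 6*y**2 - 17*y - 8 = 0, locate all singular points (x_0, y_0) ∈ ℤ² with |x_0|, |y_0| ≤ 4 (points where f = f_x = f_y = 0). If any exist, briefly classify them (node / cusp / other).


Singular points: {(2, -3)}; classification: cusp.

Compute partial derivatives:
  f_x = -6*x**2 - 4*x*y + 12*x - y**2 + 2*y - 9.
  f_y = -2*x**2 - 2*x*y + 2*x - 3*y**2 - 12*y - 17.
Scan x_0 ∈ {−4, ..., 4}. For each x_0, f_y(x_0, y) is a polynomial in y; find its integer roots y ∈ {−4, ..., 4}, then test f_x and f at those candidates.
  x = -4: f_y(-4, y) = -3*y**2 - 4*y - 57; no integer root y with |y| ≤ 4.
  x = -3: f_y(-3, y) = -3*y**2 - 6*y - 41; no integer root y with |y| ≤ 4.
  x = -2: f_y(-2, y) = -3*y**2 - 8*y - 29; no integer root y with |y| ≤ 4.
  x = -1: f_y(-1, y) = -3*y**2 - 10*y - 21; no integer root y with |y| ≤ 4.
  x = 0: f_y(0, y) = -3*y**2 - 12*y - 17; no integer root y with |y| ≤ 4.
  x = 1: f_y(1, y) = -3*y**2 - 14*y - 17; no integer root y with |y| ≤ 4.
  x = 2: f_y(2, y) = -3*y**2 - 16*y - 21; vanishes at y ∈ {-3}. (2, -3): f_x = 0, f = 0 — SINGULAR.
  x = 3: f_y(3, y) = -3*y**2 - 18*y - 29; no integer root y with |y| ≤ 4.
  x = 4: f_y(4, y) = -3*y**2 - 20*y - 41; no integer root y with |y| ≤ 4.
Only singular point on the grid: (2, -3).
Classify: substitute x = 2 + u, y = -3 + v and expand: f = -2*u**3 - 2*u**2*v - u*v**2 - v**3 + v**2.
No constant or linear terms (consistent with a singular point). Quadratic part: v**2. Cubic part: -2*u**3 - 2*u**2*v - u*v**2 - v**3.
The quadratic part v**2 is a perfect square, so there is a single (double) tangent line v = 0, i.e. y = -3. Restricting the cubic part to that line (v = 0) leaves -2*u**3 ≠ 0, so f is not divisible by v and the branch is v² ≈ 2*u**3 to lowest order — this is a cusp.
Classification: cusp.


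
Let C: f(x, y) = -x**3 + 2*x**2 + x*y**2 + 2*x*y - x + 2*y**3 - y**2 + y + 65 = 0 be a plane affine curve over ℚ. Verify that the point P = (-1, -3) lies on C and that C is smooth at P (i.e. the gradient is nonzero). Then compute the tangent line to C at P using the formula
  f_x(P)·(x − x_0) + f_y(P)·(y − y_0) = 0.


Tangent line at P: -5*x + 65*y + 190 = 0.

Step 1: f(-1, -3) = 0, so P lies on C.
Step 2: partial derivatives
  f_x(x, y) = -3*x**2 + 4*x + y**2 + 2*y - 1, f_y(x, y) = 2*x*y + 2*x + 6*y**2 - 2*y + 1.
  f_x(P) = -5, f_y(P) = 65 (gradient nonzero, so P is smooth).
Step 3: tangent line at P: -5·(x − -1) + 65·(y − -3) = 0.
Expanding: -5*x + 65*y + 190 = 0.


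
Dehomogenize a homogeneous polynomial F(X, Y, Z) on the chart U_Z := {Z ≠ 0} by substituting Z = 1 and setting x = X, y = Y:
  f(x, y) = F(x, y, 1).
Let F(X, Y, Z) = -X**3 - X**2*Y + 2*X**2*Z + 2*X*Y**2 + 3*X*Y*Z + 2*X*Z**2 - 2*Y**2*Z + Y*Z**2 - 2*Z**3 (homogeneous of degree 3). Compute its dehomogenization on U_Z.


f(x, y) = -x**3 - x**2*y + 2*x**2 + 2*x*y**2 + 3*x*y + 2*x - 2*y**2 + y - 2

On U_Z we set Z = 1. Each monomial c·X^i·Y^j·Z^k in F becomes c·x^i·y^j·1^k = c·x^i·y^j.
Substituting Z = 1: F(X, Y, 1) = -x**3 - x**2*y + 2*x**2 + 2*x*y**2 + 3*x*y + 2*x - 2*y**2 + y - 2.
Note: deg(f) ≤ deg(F) = 3; strict inequality happens when F is divisible by Z (lost terms).


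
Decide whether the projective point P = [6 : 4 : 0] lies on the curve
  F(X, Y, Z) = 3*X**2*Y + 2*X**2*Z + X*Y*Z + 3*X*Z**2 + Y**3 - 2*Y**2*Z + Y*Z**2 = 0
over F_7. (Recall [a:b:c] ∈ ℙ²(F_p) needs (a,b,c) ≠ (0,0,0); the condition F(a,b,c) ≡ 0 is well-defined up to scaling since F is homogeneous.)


F(6,4,0) ≡ 6 (mod 7); P is NOT on the curve.

Evaluate F(6, 4, 0) term-by-term (mod 7).
  3*X**2*Y ↦ 3·36·4·1 = 432
  2*X**2*Z ↦ 2·36·1·0 = 0
  X*Y*Z ↦ 1·6·4·0 = 0
  3*X*Z**2 ↦ 3·6·1·0 = 0
  Y**3 ↦ 1·1·64·1 = 64
  -2*Y**2*Z ↦ -2·1·16·0 = 0
  Y*Z**2 ↦ 1·1·4·0 = 0
Sum: F(6, 4, 0) = (432) + (0) + (0) + (0) + (64) + (0) + (0) = 496.
Reducing mod 7: 496 ≡ 6 (mod 7).
Since F(a, b, c) ≡ 6 ≠ 0 (mod 7), P does NOT lie on the curve.


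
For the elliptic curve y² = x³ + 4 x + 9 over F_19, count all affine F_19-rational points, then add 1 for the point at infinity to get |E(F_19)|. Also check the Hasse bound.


Affine points = {(0, 3), (0, 16), (2, 5), (2, 14), (7, 0), (10, 2), (10, 17), (11, 4), (11, 15), (13, 4), (13, 15), (14, 4), (14, 15), (15, 9), (15, 10), (18, 2), (18, 17)}; affine count = 17; |E(F_19)| = 18.

Discriminant check: Δ ∝ 4a³ + 27b² = 4·4³ + 27·9² = 4·64 + 27·81 ≡ 11 (mod 19). Nonzero ⇒ E is nonsingular.
For each x ∈ F_19, compute rhs = x³ + 4·x + 9 mod 19, then count y ∈ F_19 with y² ≡ rhs.
  x = 0: rhs = 9, matching y values: 3, 16 (2 points).
  x = 1: rhs = 14, matching y values: none (0 points).
  x = 2: rhs = 6, matching y values: 5, 14 (2 points).
  x = 3: rhs = 10, matching y values: none (0 points).
  x = 4: rhs = 13, matching y values: none (0 points).
  x = 5: rhs = 2, matching y values: none (0 points).
  x = 6: rhs = 2, matching y values: none (0 points).
  x = 7: rhs = 0, matching y values: 0 (1 points).
  x = 8: rhs = 2, matching y values: none (0 points).
  x = 9: rhs = 14, matching y values: none (0 points).
  x = 10: rhs = 4, matching y values: 2, 17 (2 points).
  x = 11: rhs = 16, matching y values: 4, 15 (2 points).
  x = 12: rhs = 18, matching y values: none (0 points).
  x = 13: rhs = 16, matching y values: 4, 15 (2 points).
  x = 14: rhs = 16, matching y values: 4, 15 (2 points).
  x = 15: rhs = 5, matching y values: 9, 10 (2 points).
  x = 16: rhs = 8, matching y values: none (0 points).
  x = 17: rhs = 12, matching y values: none (0 points).
  x = 18: rhs = 4, matching y values: 2, 17 (2 points).
Total affine count: 17.
Full point count |E(F_19)| = 17 + 1 = 18.
Hasse bound: |18 − (19+1)| = |-2| = 2 ≤ 2√19 ≈ 8.7178 ✓.


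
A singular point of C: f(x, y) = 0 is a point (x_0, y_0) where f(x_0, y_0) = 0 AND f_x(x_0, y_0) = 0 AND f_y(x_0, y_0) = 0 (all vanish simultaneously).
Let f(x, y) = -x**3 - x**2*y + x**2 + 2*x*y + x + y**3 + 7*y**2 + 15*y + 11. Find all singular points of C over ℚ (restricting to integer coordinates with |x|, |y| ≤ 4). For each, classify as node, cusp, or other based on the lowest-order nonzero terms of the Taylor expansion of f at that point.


Singular points: {(1, -2)}; classification: cusp.

Compute partial derivatives:
  f_x = -3*x**2 - 2*x*y + 2*x + 2*y + 1.
  f_y = -x**2 + 2*x + 3*y**2 + 14*y + 15.
Scan x_0 ∈ {−4, ..., 4}. For each x_0, f_y(x_0, y) is a polynomial in y; find its integer roots y ∈ {−4, ..., 4}, then test f_x and f at those candidates.
  x = -4: f_y(-4, y) = 3*y**2 + 14*y - 9; no integer root y with |y| ≤ 4.
  x = -3: f_y(-3, y) = 3*y**2 + 14*y; vanishes at y ∈ {0}. (-3, 0): f_x = -32 ≠ 0.
  x = -2: f_y(-2, y) = 3*y**2 + 14*y + 7; no integer root y with |y| ≤ 4.
  x = -1: f_y(-1, y) = 3*y**2 + 14*y + 12; no integer root y with |y| ≤ 4.
  x = 0: f_y(0, y) = 3*y**2 + 14*y + 15; vanishes at y ∈ {-3}. (0, -3): f_x = -5 ≠ 0.
  x = 1: f_y(1, y) = 3*y**2 + 14*y + 16; vanishes at y ∈ {-2}. (1, -2): f_x = 0, f = 0 — SINGULAR.
  x = 2: f_y(2, y) = 3*y**2 + 14*y + 15; vanishes at y ∈ {-3}. (2, -3): f_x = -1 ≠ 0.
  x = 3: f_y(3, y) = 3*y**2 + 14*y + 12; no integer root y with |y| ≤ 4.
  x = 4: f_y(4, y) = 3*y**2 + 14*y + 7; no integer root y with |y| ≤ 4.
Only singular point on the grid: (1, -2).
Classify: substitute x = 1 + u, y = -2 + v and expand: f = -u**3 - u**2*v + v**3 + v**2.
No constant or linear terms (consistent with a singular point). Quadratic part: v**2. Cubic part: -u**3 - u**2*v + v**3.
The quadratic part v**2 is a perfect square, so there is a single (double) tangent line v = 0, i.e. y = -2. Restricting the cubic part to that line (v = 0) leaves -u**3 ≠ 0, so f is not divisible by v and the branch is v² ≈ u**3 to lowest order — this is a cusp.
Classification: cusp.


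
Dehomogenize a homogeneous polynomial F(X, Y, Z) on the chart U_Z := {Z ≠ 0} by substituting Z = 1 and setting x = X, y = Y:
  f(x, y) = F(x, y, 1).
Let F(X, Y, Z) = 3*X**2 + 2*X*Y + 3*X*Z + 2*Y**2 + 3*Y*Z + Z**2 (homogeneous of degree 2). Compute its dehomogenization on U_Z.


f(x, y) = 3*x**2 + 2*x*y + 3*x + 2*y**2 + 3*y + 1

On U_Z we set Z = 1. Each monomial c·X^i·Y^j·Z^k in F becomes c·x^i·y^j·1^k = c·x^i·y^j.
Substituting Z = 1: F(X, Y, 1) = 3*x**2 + 2*x*y + 3*x + 2*y**2 + 3*y + 1.
Note: deg(f) ≤ deg(F) = 2; strict inequality happens when F is divisible by Z (lost terms).


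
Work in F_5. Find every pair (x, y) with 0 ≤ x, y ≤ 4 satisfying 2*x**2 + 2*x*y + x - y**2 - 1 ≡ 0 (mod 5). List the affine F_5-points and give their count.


Affine F_5-points: {(0, 2), (0, 3), (3, 0), (3, 1), (4, 0), (4, 3)}; count = 6.

For each of the 25 pairs (x, y) ∈ F_5², evaluate f(x, y) mod 5. Record the zeros.
  x = 0: [0↦4, 1↦3, 2↦0, 3↦0, 4↦3]  zeros at y ∈ {2, 3}
  x = 1: [0↦2, 1↦3, 2↦2, 3↦4, 4↦4]  zeros at y ∈ ∅
  x = 2: [0↦4, 1↦2, 2↦3, 3↦2, 4↦4]  zeros at y ∈ ∅
  x = 3: [0↦0, 1↦0, 2↦3, 3↦4, 4↦3]  zeros at y ∈ {0, 1}
  x = 4: [0↦0, 1↦2, 2↦2, 3↦0, 4↦1]  zeros at y ∈ {0, 3}
Collecting zeros: affine points = {(0, 2), (0, 3), (3, 0), (3, 1), (4, 0), (4, 3)}.
Total count |C(F_5)_aff| = 6.


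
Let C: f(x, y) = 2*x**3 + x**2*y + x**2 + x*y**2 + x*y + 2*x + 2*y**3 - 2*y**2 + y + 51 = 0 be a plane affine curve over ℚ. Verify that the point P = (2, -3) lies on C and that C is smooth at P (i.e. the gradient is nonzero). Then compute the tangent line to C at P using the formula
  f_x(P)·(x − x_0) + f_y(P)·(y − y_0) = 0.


Tangent line at P: 24*x + 61*y + 135 = 0.

Step 1: f(2, -3) = 0, so P lies on C.
Step 2: partial derivatives
  f_x(x, y) = 6*x**2 + 2*x*y + 2*x + y**2 + y + 2, f_y(x, y) = x**2 + 2*x*y + x + 6*y**2 - 4*y + 1.
  f_x(P) = 24, f_y(P) = 61 (gradient nonzero, so P is smooth).
Step 3: tangent line at P: 24·(x − 2) + 61·(y − -3) = 0.
Expanding: 24*x + 61*y + 135 = 0.


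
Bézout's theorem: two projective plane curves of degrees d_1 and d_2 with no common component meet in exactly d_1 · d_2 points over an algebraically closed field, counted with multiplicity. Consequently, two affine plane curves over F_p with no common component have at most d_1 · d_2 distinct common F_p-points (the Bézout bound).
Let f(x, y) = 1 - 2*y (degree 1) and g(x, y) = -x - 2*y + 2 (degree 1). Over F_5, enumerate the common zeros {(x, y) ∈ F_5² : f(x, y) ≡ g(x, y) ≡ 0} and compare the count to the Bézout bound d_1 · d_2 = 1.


Common zeros: {(1, 3)}; count = 1; Bézout bound = 1.

deg(f) = 1, deg(g) = 1, so Bézout bound = 1.
Scan x ∈ F_5. For each x, list the y ∈ F_5 with f(x, y) ≡ 0 and those with g(x, y) ≡ 0 (mod 5); the common zeros in that column are the intersection.
  x = 0: f ≡ 0 at y ∈ {3}; g ≡ 0 at y ∈ {1}; common: ∅.
  x = 1: f ≡ 0 at y ∈ {3}; g ≡ 0 at y ∈ {3}; common: {3}.
  x = 2: f ≡ 0 at y ∈ {3}; g ≡ 0 at y ∈ {0}; common: ∅.
  x = 3: f ≡ 0 at y ∈ {3}; g ≡ 0 at y ∈ {2}; common: ∅.
  x = 4: f ≡ 0 at y ∈ {3}; g ≡ 0 at y ∈ {4}; common: ∅.
Collecting: common zeros = {(1, 3)}, so the count is 1.
Comparison with the Bézout bound: 1 ≤ 1 = deg(f)·deg(g), as expected for curves with no common component (the bound is attained).


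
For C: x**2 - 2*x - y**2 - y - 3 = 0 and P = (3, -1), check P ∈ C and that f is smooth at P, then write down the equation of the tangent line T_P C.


Tangent line at P: 4*x + y - 11 = 0.

Step 1: f(3, -1) = 0, so P lies on C.
Step 2: partial derivatives
  f_x(x, y) = 2*x - 2, f_y(x, y) = -2*y - 1.
  f_x(P) = 4, f_y(P) = 1 (gradient nonzero, so P is smooth).
Step 3: tangent line at P: 4·(x − 3) + 1·(y − -1) = 0.
Expanding: 4*x + y - 11 = 0.


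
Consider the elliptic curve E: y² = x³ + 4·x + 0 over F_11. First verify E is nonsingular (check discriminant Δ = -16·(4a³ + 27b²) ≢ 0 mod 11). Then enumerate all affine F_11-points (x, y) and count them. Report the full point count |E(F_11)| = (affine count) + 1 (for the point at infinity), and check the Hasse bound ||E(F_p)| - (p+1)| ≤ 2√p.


Affine points = {(0, 0), (1, 4), (1, 7), (2, 4), (2, 7), (4, 5), (4, 6), (6, 3), (6, 8), (8, 4), (8, 7)}; affine count = 11; |E(F_11)| = 12.

Discriminant check: Δ ∝ 4a³ + 27b² = 4·4³ + 27·0² = 4·64 + 27·0 ≡ 3 (mod 11). Nonzero ⇒ E is nonsingular.
For each x ∈ F_11, compute rhs = x³ + 4·x + 0 mod 11, then count y ∈ F_11 with y² ≡ rhs.
  x = 0: rhs = 0, matching y values: 0 (1 points).
  x = 1: rhs = 5, matching y values: 4, 7 (2 points).
  x = 2: rhs = 5, matching y values: 4, 7 (2 points).
  x = 3: rhs = 6, matching y values: none (0 points).
  x = 4: rhs = 3, matching y values: 5, 6 (2 points).
  x = 5: rhs = 2, matching y values: none (0 points).
  x = 6: rhs = 9, matching y values: 3, 8 (2 points).
  x = 7: rhs = 8, matching y values: none (0 points).
  x = 8: rhs = 5, matching y values: 4, 7 (2 points).
  x = 9: rhs = 6, matching y values: none (0 points).
  x = 10: rhs = 6, matching y values: none (0 points).
Total affine count: 11.
Full point count |E(F_11)| = 11 + 1 = 12.
Hasse bound: |12 − (11+1)| = |0| = 0 ≤ 2√11 ≈ 6.6332 ✓.


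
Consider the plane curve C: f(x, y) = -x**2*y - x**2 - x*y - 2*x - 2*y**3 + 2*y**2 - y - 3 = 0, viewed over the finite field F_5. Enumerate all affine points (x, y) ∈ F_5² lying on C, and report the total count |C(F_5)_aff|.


Affine F_5-points: {(1, 2), (2, 4)}; count = 2.

For each of the 25 pairs (x, y) ∈ F_5², evaluate f(x, y) mod 5. Record the zeros.
  x = 0: [0↦2, 1↦1, 2↦2, 3↦3, 4↦2]  zeros at y ∈ ∅
  x = 1: [0↦4, 1↦1, 2↦0, 3↦4, 4↦1]  zeros at y ∈ {2}
  x = 2: [0↦4, 1↦2, 2↦2, 3↦2, 4↦0]  zeros at y ∈ {4}
  x = 3: [0↦2, 1↦4, 2↦3, 3↦2, 4↦4]  zeros at y ∈ ∅
  x = 4: [0↦3, 1↦2, 2↦3, 3↦4, 4↦3]  zeros at y ∈ ∅
Collecting zeros: affine points = {(1, 2), (2, 4)}.
Total count |C(F_5)_aff| = 2.


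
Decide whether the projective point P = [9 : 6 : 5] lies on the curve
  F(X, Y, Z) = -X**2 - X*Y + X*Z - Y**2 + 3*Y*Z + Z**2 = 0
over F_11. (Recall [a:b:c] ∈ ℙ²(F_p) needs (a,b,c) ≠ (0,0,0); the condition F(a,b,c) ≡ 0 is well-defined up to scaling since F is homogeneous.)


F(9,6,5) ≡ 0 (mod 11); P is on the curve.

Evaluate F(9, 6, 5) term-by-term (mod 11).
  -X**2 ↦ -1·81·1·1 = -81
  -X*Y ↦ -1·9·6·1 = -54
  X*Z ↦ 1·9·1·5 = 45
  -Y**2 ↦ -1·1·36·1 = -36
  3*Y*Z ↦ 3·1·6·5 = 90
  Z**2 ↦ 1·1·1·25 = 25
Sum: F(9, 6, 5) = (-81) + (-54) + (45) + (-36) + (90) + (25) = -11.
Reducing mod 11: -11 ≡ 0 (mod 11).
Since F(a, b, c) ≡ 0 (mod 11), P lies on the curve.


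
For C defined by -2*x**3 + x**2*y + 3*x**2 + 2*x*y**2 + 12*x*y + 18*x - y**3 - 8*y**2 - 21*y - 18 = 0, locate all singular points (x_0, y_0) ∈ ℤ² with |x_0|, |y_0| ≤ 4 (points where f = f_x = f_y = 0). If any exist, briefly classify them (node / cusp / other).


Singular points: {(0, -3)}; classification: cusp.

Compute partial derivatives:
  f_x = -6*x**2 + 2*x*y + 6*x + 2*y**2 + 12*y + 18.
  f_y = x**2 + 4*x*y + 12*x - 3*y**2 - 16*y - 21.
Scan x_0 ∈ {−4, ..., 4}. For each x_0, f_y(x_0, y) is a polynomial in y; find its integer roots y ∈ {−4, ..., 4}, then test f_x and f at those candidates.
  x = -4: f_y(-4, y) = -3*y**2 - 32*y - 53; no integer root y with |y| ≤ 4.
  x = -3: f_y(-3, y) = -3*y**2 - 28*y - 48; no integer root y with |y| ≤ 4.
  x = -2: f_y(-2, y) = -3*y**2 - 24*y - 41; no integer root y with |y| ≤ 4.
  x = -1: f_y(-1, y) = -3*y**2 - 20*y - 32; vanishes at y ∈ {-4}. (-1, -4): f_x = -2 ≠ 0.
  x = 0: f_y(0, y) = -3*y**2 - 16*y - 21; vanishes at y ∈ {-3}. (0, -3): f_x = 0, f = 0 — SINGULAR.
  x = 1: f_y(1, y) = -3*y**2 - 12*y - 8; no integer root y with |y| ≤ 4.
  x = 2: f_y(2, y) = -3*y**2 - 8*y + 7; no integer root y with |y| ≤ 4.
  x = 3: f_y(3, y) = -3*y**2 - 4*y + 24; no integer root y with |y| ≤ 4.
  x = 4: f_y(4, y) = 43 - 3*y**2; no integer root y with |y| ≤ 4.
Only singular point on the grid: (0, -3).
Classify: substitute x = 0 + u, y = -3 + v and expand: f = -2*u**3 + u**2*v + 2*u*v**2 - v**3 + v**2.
No constant or linear terms (consistent with a singular point). Quadratic part: v**2. Cubic part: -2*u**3 + u**2*v + 2*u*v**2 - v**3.
The quadratic part v**2 is a perfect square, so there is a single (double) tangent line v = 0, i.e. y = -3. Restricting the cubic part to that line (v = 0) leaves -2*u**3 ≠ 0, so f is not divisible by v and the branch is v² ≈ 2*u**3 to lowest order — this is a cusp.
Classification: cusp.


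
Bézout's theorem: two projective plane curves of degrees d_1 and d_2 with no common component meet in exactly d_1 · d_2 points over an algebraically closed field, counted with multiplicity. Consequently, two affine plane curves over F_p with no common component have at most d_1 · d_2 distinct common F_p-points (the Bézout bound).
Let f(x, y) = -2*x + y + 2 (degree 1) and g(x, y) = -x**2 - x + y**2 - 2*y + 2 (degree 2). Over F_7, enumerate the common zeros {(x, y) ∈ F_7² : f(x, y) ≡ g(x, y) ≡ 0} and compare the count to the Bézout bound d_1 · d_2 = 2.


Common zeros: {(1, 0)}; count = 1; Bézout bound = 2.

deg(f) = 1, deg(g) = 2, so Bézout bound = 2.
Scan x ∈ F_7. For each x, list the y ∈ F_7 with f(x, y) ≡ 0 and those with g(x, y) ≡ 0 (mod 7); the common zeros in that column are the intersection.
  x = 0: f ≡ 0 at y ∈ {5}; g ≡ 0 at y ∈ ∅; common: ∅.
  x = 1: f ≡ 0 at y ∈ {0}; g ≡ 0 at y ∈ {0, 2}; common: {0}.
  x = 2: f ≡ 0 at y ∈ {2}; g ≡ 0 at y ∈ ∅; common: ∅.
  x = 3: f ≡ 0 at y ∈ {4}; g ≡ 0 at y ∈ {3, 6}; common: ∅.
  x = 4: f ≡ 0 at y ∈ {6}; g ≡ 0 at y ∈ ∅; common: ∅.
  x = 5: f ≡ 0 at y ∈ {1}; g ≡ 0 at y ∈ {0, 2}; common: ∅.
  x = 6: f ≡ 0 at y ∈ {3}; g ≡ 0 at y ∈ ∅; common: ∅.
Collecting: common zeros = {(1, 0)}, so the count is 1.
Comparison with the Bézout bound: 1 ≤ 2 = deg(f)·deg(g), as expected for curves with no common component (the affine F_7-count falls short of the bound because intersections may lie at infinity, over extension fields, or carry multiplicity).


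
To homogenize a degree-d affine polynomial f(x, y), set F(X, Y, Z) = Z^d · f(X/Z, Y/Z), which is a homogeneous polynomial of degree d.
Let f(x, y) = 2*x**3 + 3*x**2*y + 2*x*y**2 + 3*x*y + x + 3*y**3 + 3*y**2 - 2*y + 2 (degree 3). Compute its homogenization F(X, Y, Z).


F(X, Y, Z) = 2*X**3 + 3*X**2*Y + 2*X*Y**2 + 3*X*Y*Z + X*Z**2 + 3*Y**3 + 3*Y**2*Z - 2*Y*Z**2 + 2*Z**3

deg(f) = 3.
Substitute x = X/Z, y = Y/Z into f, then multiply by Z^3.
  monomial 2·x^3·y^0 ↦ 2·X^3·Y^0·Z^0.
  monomial 3·x^2·y^1 ↦ 3·X^2·Y^1·Z^0.
  monomial 2·x^1·y^2 ↦ 2·X^1·Y^2·Z^0.
  monomial 3·x^1·y^1 ↦ 3·X^1·Y^1·Z^1.
  monomial 1·x^1·y^0 ↦ 1·X^1·Y^0·Z^2.
  monomial 3·x^0·y^3 ↦ 3·X^0·Y^3·Z^0.
  monomial 3·x^0·y^2 ↦ 3·X^0·Y^2·Z^1.
  monomial -2·x^0·y^1 ↦ -2·X^0·Y^1·Z^2.
  monomial 2·x^0·y^0 ↦ 2·X^0·Y^0·Z^3.
Collecting: F(X, Y, Z) = 2*X**3 + 3*X**2*Y + 2*X*Y**2 + 3*X*Y*Z + X*Z**2 + 3*Y**3 + 3*Y**2*Z - 2*Y*Z**2 + 2*Z**3.


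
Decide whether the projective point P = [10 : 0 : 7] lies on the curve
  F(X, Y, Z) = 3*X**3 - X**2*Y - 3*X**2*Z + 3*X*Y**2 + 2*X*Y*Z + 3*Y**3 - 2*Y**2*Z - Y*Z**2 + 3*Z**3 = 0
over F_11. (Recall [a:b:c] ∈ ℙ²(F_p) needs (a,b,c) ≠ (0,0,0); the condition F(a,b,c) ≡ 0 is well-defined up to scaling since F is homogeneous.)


F(10,0,7) ≡ 4 (mod 11); P is NOT on the curve.

Evaluate F(10, 0, 7) term-by-term (mod 11).
  3*X**3 ↦ 3·1000·1·1 = 3000
  -X**2*Y ↦ -1·100·0·1 = 0
  -3*X**2*Z ↦ -3·100·1·7 = -2100
  3*X*Y**2 ↦ 3·10·0·1 = 0
  2*X*Y*Z ↦ 2·10·0·7 = 0
  3*Y**3 ↦ 3·1·0·1 = 0
  -2*Y**2*Z ↦ -2·1·0·7 = 0
  -Y*Z**2 ↦ -1·1·0·49 = 0
  3*Z**3 ↦ 3·1·1·343 = 1029
Sum: F(10, 0, 7) = (3000) + (0) + (-2100) + (0) + (0) + (0) + (0) + (0) + (1029) = 1929.
Reducing mod 11: 1929 ≡ 4 (mod 11).
Since F(a, b, c) ≡ 4 ≠ 0 (mod 11), P does NOT lie on the curve.


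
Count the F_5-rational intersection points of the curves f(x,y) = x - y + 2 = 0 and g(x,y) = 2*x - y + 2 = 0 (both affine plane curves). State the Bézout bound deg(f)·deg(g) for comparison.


Common zeros: {(0, 2)}; count = 1; Bézout bound = 1.

deg(f) = 1, deg(g) = 1, so Bézout bound = 1.
Scan x ∈ F_5. For each x, list the y ∈ F_5 with f(x, y) ≡ 0 and those with g(x, y) ≡ 0 (mod 5); the common zeros in that column are the intersection.
  x = 0: f ≡ 0 at y ∈ {2}; g ≡ 0 at y ∈ {2}; common: {2}.
  x = 1: f ≡ 0 at y ∈ {3}; g ≡ 0 at y ∈ {4}; common: ∅.
  x = 2: f ≡ 0 at y ∈ {4}; g ≡ 0 at y ∈ {1}; common: ∅.
  x = 3: f ≡ 0 at y ∈ {0}; g ≡ 0 at y ∈ {3}; common: ∅.
  x = 4: f ≡ 0 at y ∈ {1}; g ≡ 0 at y ∈ {0}; common: ∅.
Collecting: common zeros = {(0, 2)}, so the count is 1.
Comparison with the Bézout bound: 1 ≤ 1 = deg(f)·deg(g), as expected for curves with no common component (the bound is attained).


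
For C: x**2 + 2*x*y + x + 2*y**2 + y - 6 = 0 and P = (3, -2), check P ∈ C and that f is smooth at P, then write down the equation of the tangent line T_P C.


Tangent line at P: 3*x - y - 11 = 0.

Step 1: f(3, -2) = 0, so P lies on C.
Step 2: partial derivatives
  f_x(x, y) = 2*x + 2*y + 1, f_y(x, y) = 2*x + 4*y + 1.
  f_x(P) = 3, f_y(P) = -1 (gradient nonzero, so P is smooth).
Step 3: tangent line at P: 3·(x − 3) + -1·(y − -2) = 0.
Expanding: 3*x - y - 11 = 0.


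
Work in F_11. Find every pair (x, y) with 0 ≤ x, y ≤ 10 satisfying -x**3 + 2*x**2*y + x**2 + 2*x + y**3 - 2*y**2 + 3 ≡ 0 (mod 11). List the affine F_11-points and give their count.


Affine F_11-points: {(0, 10), (1, 7), (1, 10), (2, 8), (4, 5), (6, 0), (7, 8), (8, 0), (8, 5), (8, 8), (9, 0), (9, 3), (9, 10), (10, 5)}; count = 14.

For each of the 121 pairs (x, y) ∈ F_11², evaluate f(x, y) mod 11. Record the zeros.
  x = 0: [0↦3, 1↦2, 2↦3, 3↦1, 4↦2, 5↦1, 6↦4, 7↦6, 8↦2, 9↦9, 10↦0]  zeros at y ∈ {10}
  x = 1: [0↦5, 1↦6, 2↦9, 3↦9, 4↦1, 5↦2, 6↦7, 7↦0, 8↦9, 9↦7, 10↦0]  zeros at y ∈ {7, 10}
  x = 2: [0↦3, 1↦10, 2↦8, 3↦3, 4↦1, 5↦8, 6↦8, 7↦7, 8↦0, 9↦4, 10↦3]  zeros at y ∈ {8}
  x = 3: [0↦2, 1↦8, 2↦5, 3↦10, 4↦7, 5↦2, 6↦1, 7↦10, 8↦2, 9↦5, 10↦3]  zeros at y ∈ ∅
  x = 4: [0↦7, 1↦5, 2↦5, 3↦2, 4↦2, 5↦0, 6↦2, 7↦3, 8↦9, 9↦4, 10↦5]  zeros at y ∈ {5}
  x = 5: [0↦1, 1↦6, 2↦2, 3↦6, 4↦2, 5↦7, 6↦5, 7↦2, 8↦4, 9↦6, 10↦3]  zeros at y ∈ ∅
  x = 6: [0↦0, 1↦5, 2↦1, 3↦5, 4↦1, 5↦6, 6↦4, 7↦1, 8↦3, 9↦5, 10↦2]  zeros at y ∈ {0}
  x = 7: [0↦9, 1↦7, 2↦7, 3↦4, 4↦4, 5↦2, 6↦4, 7↦5, 8↦0, 9↦6, 10↦7]  zeros at y ∈ {8}
  x = 8: [0↦0, 1↦6, 2↦3, 3↦8, 4↦5, 5↦0, 6↦10, 7↦8, 8↦0, 9↦3, 10↦1]  zeros at y ∈ {0, 5, 8}
  x = 9: [0↦0, 1↦7, 2↦5, 3↦0, 4↦9, 5↦5, 6↦5, 7↦4, 8↦8, 9↦1, 10↦0]  zeros at y ∈ {0, 3, 10}
  x = 10: [0↦3, 1↦4, 2↦7, 3↦7, 4↦10, 5↦0, 6↦5, 7↦9, 8↦7, 9↦5, 10↦9]  zeros at y ∈ {5}
Collecting zeros: affine points = {(0, 10), (1, 7), (1, 10), (2, 8), (4, 5), (6, 0), (7, 8), (8, 0), (8, 5), (8, 8), (9, 0), (9, 3), (9, 10), (10, 5)}.
Total count |C(F_11)_aff| = 14.


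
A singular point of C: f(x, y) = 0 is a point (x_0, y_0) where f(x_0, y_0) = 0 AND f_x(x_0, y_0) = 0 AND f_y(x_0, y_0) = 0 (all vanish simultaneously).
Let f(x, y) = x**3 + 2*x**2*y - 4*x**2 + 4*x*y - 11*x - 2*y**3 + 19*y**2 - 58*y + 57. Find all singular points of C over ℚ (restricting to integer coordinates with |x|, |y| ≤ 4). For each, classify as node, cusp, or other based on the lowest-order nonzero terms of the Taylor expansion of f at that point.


Singular points: {(-1, 3)}; classification: node.

Compute partial derivatives:
  f_x = 3*x**2 + 4*x*y - 8*x + 4*y - 11.
  f_y = 2*x**2 + 4*x - 6*y**2 + 38*y - 58.
Scan x_0 ∈ {−4, ..., 4}. For each x_0, f_y(x_0, y) is a polynomial in y; find its integer roots y ∈ {−4, ..., 4}, then test f_x and f at those candidates.
  x = -4: f_y(-4, y) = -6*y**2 + 38*y - 42; no integer root y with |y| ≤ 4.
  x = -3: f_y(-3, y) = -6*y**2 + 38*y - 52; vanishes at y ∈ {2}. (-3, 2): f_x = 24 ≠ 0.
  x = -2: f_y(-2, y) = -6*y**2 + 38*y - 58; no integer root y with |y| ≤ 4.
  x = -1: f_y(-1, y) = -6*y**2 + 38*y - 60; vanishes at y ∈ {3}. (-1, 3): f_x = 0, f = 0 — SINGULAR.
  x = 0: f_y(0, y) = -6*y**2 + 38*y - 58; no integer root y with |y| ≤ 4.
  x = 1: f_y(1, y) = -6*y**2 + 38*y - 52; vanishes at y ∈ {2}. (1, 2): f_x = 0 but f = -1 ≠ 0.
  x = 2: f_y(2, y) = -6*y**2 + 38*y - 42; no integer root y with |y| ≤ 4.
  x = 3: f_y(3, y) = -6*y**2 + 38*y - 28; no integer root y with |y| ≤ 4.
  x = 4: f_y(4, y) = -6*y**2 + 38*y - 10; no integer root y with |y| ≤ 4.
Only singular point on the grid: (-1, 3).
Classify: substitute x = -1 + u, y = 3 + v and expand: f = u**3 + 2*u**2*v - u**2 - 2*v**3 + v**2.
No constant or linear terms (consistent with a singular point). Quadratic part: -u**2 + v**2. Cubic part: u**3 + 2*u**2*v - 2*v**3.
The quadratic part v**2 - u**2 = (v − u)(v + u) splits into two distinct linear factors, so there are two distinct tangent lines y − 3 = ±(x − -1) — this is a node (ordinary double point).
Classification: node.


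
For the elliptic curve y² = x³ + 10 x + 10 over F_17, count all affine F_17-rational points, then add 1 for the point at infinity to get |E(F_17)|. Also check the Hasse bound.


Affine points = {(1, 2), (1, 15), (2, 2), (2, 15), (3, 4), (3, 13), (5, 7), (5, 10), (7, 7), (7, 10), (9, 8), (9, 9), (13, 5), (13, 12), (14, 2), (14, 15), (15, 4), (15, 13), (16, 4), (16, 13)}; affine count = 20; |E(F_17)| = 21.

Discriminant check: Δ ∝ 4a³ + 27b² = 4·10³ + 27·10² = 4·1000 + 27·100 ≡ 2 (mod 17). Nonzero ⇒ E is nonsingular.
For each x ∈ F_17, compute rhs = x³ + 10·x + 10 mod 17, then count y ∈ F_17 with y² ≡ rhs.
  x = 0: rhs = 10, matching y values: none (0 points).
  x = 1: rhs = 4, matching y values: 2, 15 (2 points).
  x = 2: rhs = 4, matching y values: 2, 15 (2 points).
  x = 3: rhs = 16, matching y values: 4, 13 (2 points).
  x = 4: rhs = 12, matching y values: none (0 points).
  x = 5: rhs = 15, matching y values: 7, 10 (2 points).
  x = 6: rhs = 14, matching y values: none (0 points).
  x = 7: rhs = 15, matching y values: 7, 10 (2 points).
  x = 8: rhs = 7, matching y values: none (0 points).
  x = 9: rhs = 13, matching y values: 8, 9 (2 points).
  x = 10: rhs = 5, matching y values: none (0 points).
  x = 11: rhs = 6, matching y values: none (0 points).
  x = 12: rhs = 5, matching y values: none (0 points).
  x = 13: rhs = 8, matching y values: 5, 12 (2 points).
  x = 14: rhs = 4, matching y values: 2, 15 (2 points).
  x = 15: rhs = 16, matching y values: 4, 13 (2 points).
  x = 16: rhs = 16, matching y values: 4, 13 (2 points).
Total affine count: 20.
Full point count |E(F_17)| = 20 + 1 = 21.
Hasse bound: |21 − (17+1)| = |3| = 3 ≤ 2√17 ≈ 8.2462 ✓.


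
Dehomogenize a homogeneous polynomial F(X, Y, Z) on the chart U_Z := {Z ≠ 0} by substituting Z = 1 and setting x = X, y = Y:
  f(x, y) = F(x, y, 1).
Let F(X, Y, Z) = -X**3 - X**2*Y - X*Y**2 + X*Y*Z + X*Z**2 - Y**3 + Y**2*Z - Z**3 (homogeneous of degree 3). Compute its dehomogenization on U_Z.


f(x, y) = -x**3 - x**2*y - x*y**2 + x*y + x - y**3 + y**2 - 1

On U_Z we set Z = 1. Each monomial c·X^i·Y^j·Z^k in F becomes c·x^i·y^j·1^k = c·x^i·y^j.
Substituting Z = 1: F(X, Y, 1) = -x**3 - x**2*y - x*y**2 + x*y + x - y**3 + y**2 - 1.
Note: deg(f) ≤ deg(F) = 3; strict inequality happens when F is divisible by Z (lost terms).


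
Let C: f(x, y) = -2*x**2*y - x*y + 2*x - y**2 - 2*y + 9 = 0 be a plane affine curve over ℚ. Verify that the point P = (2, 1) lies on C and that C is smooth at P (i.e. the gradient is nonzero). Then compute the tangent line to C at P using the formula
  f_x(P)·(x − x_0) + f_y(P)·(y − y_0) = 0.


Tangent line at P: -7*x - 14*y + 28 = 0.

Step 1: f(2, 1) = 0, so P lies on C.
Step 2: partial derivatives
  f_x(x, y) = -4*x*y - y + 2, f_y(x, y) = -2*x**2 - x - 2*y - 2.
  f_x(P) = -7, f_y(P) = -14 (gradient nonzero, so P is smooth).
Step 3: tangent line at P: -7·(x − 2) + -14·(y − 1) = 0.
Expanding: -7*x - 14*y + 28 = 0.


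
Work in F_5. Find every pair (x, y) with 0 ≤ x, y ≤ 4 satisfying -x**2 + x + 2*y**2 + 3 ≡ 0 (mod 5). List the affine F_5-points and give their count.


Affine F_5-points: {(0, 1), (0, 4), (1, 1), (1, 4), (3, 2), (3, 3)}; count = 6.

For each of the 25 pairs (x, y) ∈ F_5², evaluate f(x, y) mod 5. Record the zeros.
  x = 0: [0↦3, 1↦0, 2↦1, 3↦1, 4↦0]  zeros at y ∈ {1, 4}
  x = 1: [0↦3, 1↦0, 2↦1, 3↦1, 4↦0]  zeros at y ∈ {1, 4}
  x = 2: [0↦1, 1↦3, 2↦4, 3↦4, 4↦3]  zeros at y ∈ ∅
  x = 3: [0↦2, 1↦4, 2↦0, 3↦0, 4↦4]  zeros at y ∈ {2, 3}
  x = 4: [0↦1, 1↦3, 2↦4, 3↦4, 4↦3]  zeros at y ∈ ∅
Collecting zeros: affine points = {(0, 1), (0, 4), (1, 1), (1, 4), (3, 2), (3, 3)}.
Total count |C(F_5)_aff| = 6.


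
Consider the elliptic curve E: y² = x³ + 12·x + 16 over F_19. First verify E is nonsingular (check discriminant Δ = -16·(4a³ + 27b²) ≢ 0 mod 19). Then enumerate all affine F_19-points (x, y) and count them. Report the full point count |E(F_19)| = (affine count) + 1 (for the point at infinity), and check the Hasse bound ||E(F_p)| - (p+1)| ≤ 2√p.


Affine points = {(0, 4), (0, 15), (5, 7), (5, 12), (6, 0), (7, 5), (7, 14), (8, 4), (8, 15), (9, 6), (9, 13), (11, 4), (11, 15), (12, 8), (12, 11)}; affine count = 15; |E(F_19)| = 16.

Discriminant check: Δ ∝ 4a³ + 27b² = 4·12³ + 27·16² = 4·1728 + 27·256 ≡ 11 (mod 19). Nonzero ⇒ E is nonsingular.
For each x ∈ F_19, compute rhs = x³ + 12·x + 16 mod 19, then count y ∈ F_19 with y² ≡ rhs.
  x = 0: rhs = 16, matching y values: 4, 15 (2 points).
  x = 1: rhs = 10, matching y values: none (0 points).
  x = 2: rhs = 10, matching y values: none (0 points).
  x = 3: rhs = 3, matching y values: none (0 points).
  x = 4: rhs = 14, matching y values: none (0 points).
  x = 5: rhs = 11, matching y values: 7, 12 (2 points).
  x = 6: rhs = 0, matching y values: 0 (1 points).
  x = 7: rhs = 6, matching y values: 5, 14 (2 points).
  x = 8: rhs = 16, matching y values: 4, 15 (2 points).
  x = 9: rhs = 17, matching y values: 6, 13 (2 points).
  x = 10: rhs = 15, matching y values: none (0 points).
  x = 11: rhs = 16, matching y values: 4, 15 (2 points).
  x = 12: rhs = 7, matching y values: 8, 11 (2 points).
  x = 13: rhs = 13, matching y values: none (0 points).
  x = 14: rhs = 2, matching y values: none (0 points).
  x = 15: rhs = 18, matching y values: none (0 points).
  x = 16: rhs = 10, matching y values: none (0 points).
  x = 17: rhs = 3, matching y values: none (0 points).
  x = 18: rhs = 3, matching y values: none (0 points).
Total affine count: 15.
Full point count |E(F_19)| = 15 + 1 = 16.
Hasse bound: |16 − (19+1)| = |-4| = 4 ≤ 2√19 ≈ 8.7178 ✓.


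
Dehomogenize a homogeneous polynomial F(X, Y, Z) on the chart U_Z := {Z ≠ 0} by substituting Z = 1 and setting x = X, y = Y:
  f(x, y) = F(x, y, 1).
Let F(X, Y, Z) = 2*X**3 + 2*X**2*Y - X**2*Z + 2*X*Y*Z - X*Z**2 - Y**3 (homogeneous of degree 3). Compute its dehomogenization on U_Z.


f(x, y) = 2*x**3 + 2*x**2*y - x**2 + 2*x*y - x - y**3

On U_Z we set Z = 1. Each monomial c·X^i·Y^j·Z^k in F becomes c·x^i·y^j·1^k = c·x^i·y^j.
Substituting Z = 1: F(X, Y, 1) = 2*x**3 + 2*x**2*y - x**2 + 2*x*y - x - y**3.
Note: deg(f) ≤ deg(F) = 3; strict inequality happens when F is divisible by Z (lost terms).


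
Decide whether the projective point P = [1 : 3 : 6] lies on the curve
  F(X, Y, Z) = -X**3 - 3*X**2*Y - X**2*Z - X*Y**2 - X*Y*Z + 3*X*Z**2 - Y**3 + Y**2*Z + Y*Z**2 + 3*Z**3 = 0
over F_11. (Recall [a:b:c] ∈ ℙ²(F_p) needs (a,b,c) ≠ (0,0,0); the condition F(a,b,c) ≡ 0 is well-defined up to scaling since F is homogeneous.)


F(1,3,6) ≡ 1 (mod 11); P is NOT on the curve.

Evaluate F(1, 3, 6) term-by-term (mod 11).
  -X**3 ↦ -1·1·1·1 = -1
  -3*X**2*Y ↦ -3·1·3·1 = -9
  -X**2*Z ↦ -1·1·1·6 = -6
  -X*Y**2 ↦ -1·1·9·1 = -9
  -X*Y*Z ↦ -1·1·3·6 = -18
  3*X*Z**2 ↦ 3·1·1·36 = 108
  -Y**3 ↦ -1·1·27·1 = -27
  Y**2*Z ↦ 1·1·9·6 = 54
  Y*Z**2 ↦ 1·1·3·36 = 108
  3*Z**3 ↦ 3·1·1·216 = 648
Sum: F(1, 3, 6) = (-1) + (-9) + (-6) + (-9) + (-18) + (108) + (-27) + (54) + (108) + (648) = 848.
Reducing mod 11: 848 ≡ 1 (mod 11).
Since F(a, b, c) ≡ 1 ≠ 0 (mod 11), P does NOT lie on the curve.


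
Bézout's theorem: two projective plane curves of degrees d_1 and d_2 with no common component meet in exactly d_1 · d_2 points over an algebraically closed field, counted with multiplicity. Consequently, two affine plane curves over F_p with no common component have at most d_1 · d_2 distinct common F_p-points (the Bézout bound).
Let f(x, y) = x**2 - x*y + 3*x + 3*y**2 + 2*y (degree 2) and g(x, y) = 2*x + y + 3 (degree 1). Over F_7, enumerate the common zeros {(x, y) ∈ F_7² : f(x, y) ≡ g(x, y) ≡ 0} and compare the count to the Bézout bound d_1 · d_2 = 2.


Common zeros: {(0, 4), (4, 3)}; count = 2; Bézout bound = 2.

deg(f) = 2, deg(g) = 1, so Bézout bound = 2.
Scan x ∈ F_7. For each x, list the y ∈ F_7 with f(x, y) ≡ 0 and those with g(x, y) ≡ 0 (mod 7); the common zeros in that column are the intersection.
  x = 0: f ≡ 0 at y ∈ {0, 4}; g ≡ 0 at y ∈ {4}; common: {4}.
  x = 1: f ≡ 0 at y ∈ {4, 5}; g ≡ 0 at y ∈ {2}; common: ∅.
  x = 2: f ≡ 0 at y ∈ ∅; g ≡ 0 at y ∈ {0}; common: ∅.
  x = 3: f ≡ 0 at y ∈ {2, 3}; g ≡ 0 at y ∈ {5}; common: ∅.
  x = 4: f ≡ 0 at y ∈ {0, 3}; g ≡ 0 at y ∈ {3}; common: {3}.
  x = 5: f ≡ 0 at y ∈ ∅; g ≡ 0 at y ∈ {1}; common: ∅.
  x = 6: f ≡ 0 at y ∈ ∅; g ≡ 0 at y ∈ {6}; common: ∅.
Collecting: common zeros = {(0, 4), (4, 3)}, so the count is 2.
Comparison with the Bézout bound: 2 ≤ 2 = deg(f)·deg(g), as expected for curves with no common component (the bound is attained).
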